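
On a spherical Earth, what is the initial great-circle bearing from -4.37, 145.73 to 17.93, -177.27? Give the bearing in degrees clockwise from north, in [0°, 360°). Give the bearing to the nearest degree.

57°

Δλ = -177.27 − 145.73 = -323.00°; wrapped into (−180°, 180°]: 37.00°.
θ = atan2( sin Δλ · cos φ₂ , cos φ₁ · sin φ₂ − sin φ₁ · cos φ₂ · cos Δλ )
  = atan2(0.57259, 0.36486) = 57.494° → normalised to [0°, 360°): 57.494°.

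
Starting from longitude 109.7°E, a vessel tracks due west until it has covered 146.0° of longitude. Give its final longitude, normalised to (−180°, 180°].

36.3°W

Start at +109.7°; shift −146.0° → -36.3°.
-36.3° already lies in (−180°, 180°].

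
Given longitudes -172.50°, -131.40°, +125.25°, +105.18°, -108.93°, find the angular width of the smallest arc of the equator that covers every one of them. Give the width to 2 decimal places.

145.89°

Sort the longitudes: -172.50°, -131.40°, -108.93°, +105.18°, +125.25°.
Eastward gaps between consecutive values (wrapping around): 41.10°, 22.47°, 214.11°, 20.07°, 62.25°.
Largest gap = 214.11° ⇒ minimal covering band is its complement: 360° − 214.11° = 145.89°.
Band runs from +105.18° eastward to -108.93°, crossing the antimeridian.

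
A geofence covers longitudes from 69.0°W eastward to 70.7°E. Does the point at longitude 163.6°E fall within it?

No

Band width going east from -69.0° to +70.7°: ((70.7 − -69.0) mod 360) = 139.7°.
Offset of +163.6° east of the west edge: ((163.6 − -69.0) mod 360) = 232.6°.
232.6° > 139.7° ⇒ outside.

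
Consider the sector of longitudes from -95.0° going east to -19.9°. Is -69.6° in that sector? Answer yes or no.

Yes

Band width going east from -95.0° to -19.9°: ((-19.9 − -95.0) mod 360) = 75.1°.
Offset of -69.6° east of the west edge: ((-69.6 − -95.0) mod 360) = 25.4°.
25.4° ≤ 75.1° ⇒ inside.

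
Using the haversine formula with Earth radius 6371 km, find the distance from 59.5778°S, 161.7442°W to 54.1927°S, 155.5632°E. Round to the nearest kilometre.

Δλ = 155.5632 − -161.7442 = 317.3074°; wrapped into (−180°, 180°]: -42.6926°.
Δφ = -54.1927 − -59.5778 = 5.3851°.
a = sin²(Δφ/2) + cos φ₁ · cos φ₂ · sin²(Δλ/2) = 0.041460.
c = 2·atan2(√a, √(1−a)) = 0.41010 rad → d = 6371·c ≈ 2612.78 km.

2613 km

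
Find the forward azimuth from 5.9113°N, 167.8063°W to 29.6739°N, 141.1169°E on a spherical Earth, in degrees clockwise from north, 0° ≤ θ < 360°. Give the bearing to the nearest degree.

303°

Δλ = 141.1169 − -167.8063 = 308.9232°; wrapped into (−180°, 180°]: -51.0768°.
θ = atan2( sin Δλ · cos φ₂ , cos φ₁ · sin φ₂ − sin φ₁ · cos φ₂ · cos Δλ )
  = atan2(-0.67596, 0.43621) = -57.165° → normalised to [0°, 360°): 302.835°.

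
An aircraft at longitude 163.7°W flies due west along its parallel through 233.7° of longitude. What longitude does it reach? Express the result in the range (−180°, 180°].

37.4°W

Start at -163.7°; shift −233.7° → -397.4°.
-397.4° lies outside (−180°, 180°]; add 360° → -37.4°.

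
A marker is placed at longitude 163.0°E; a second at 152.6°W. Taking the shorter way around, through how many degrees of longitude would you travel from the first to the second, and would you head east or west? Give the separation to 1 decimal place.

44.4° east

Raw difference: -152.6 − 163.0 = -315.6°.
Normalise into (−180°, 180°]: -315.6° + 360° = 44.4°.
Positive ⇒ the second point lies to the east; separation 44.4°.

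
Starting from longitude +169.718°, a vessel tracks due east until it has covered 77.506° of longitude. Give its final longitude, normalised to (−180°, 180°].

-112.776°

Start at +169.718°; shift +77.506° → +247.224°.
+247.224° lies outside (−180°, 180°]; subtract 360° → -112.776°.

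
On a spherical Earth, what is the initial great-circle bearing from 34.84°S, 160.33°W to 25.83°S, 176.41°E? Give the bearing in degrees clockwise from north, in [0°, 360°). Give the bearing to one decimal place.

Δλ = 176.41 − -160.33 = 336.74°; wrapped into (−180°, 180°]: -23.26°.
θ = atan2( sin Δλ · cos φ₂ , cos φ₁ · sin φ₂ − sin φ₁ · cos φ₂ · cos Δλ )
  = atan2(-0.35545, 0.11481) = -72.099° → normalised to [0°, 360°): 287.901°.

287.9°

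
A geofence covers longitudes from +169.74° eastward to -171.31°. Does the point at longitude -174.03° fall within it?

Band width going east from +169.74° to -171.31°: ((-171.31 − 169.74) mod 360) = 18.95°.
Offset of -174.03° east of the west edge: ((-174.03 − 169.74) mod 360) = 16.23°.
16.23° ≤ 18.95° ⇒ inside.

Yes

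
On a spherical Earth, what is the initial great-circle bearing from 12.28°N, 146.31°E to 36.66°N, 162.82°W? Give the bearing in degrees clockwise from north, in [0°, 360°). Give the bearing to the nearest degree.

Δλ = -162.82 − 146.31 = -309.13°; wrapped into (−180°, 180°]: 50.87°.
θ = atan2( sin Δλ · cos φ₂ , cos φ₁ · sin φ₂ − sin φ₁ · cos φ₂ · cos Δλ )
  = atan2(0.62227, 0.47573) = 52.602° → normalised to [0°, 360°): 52.602°.

53°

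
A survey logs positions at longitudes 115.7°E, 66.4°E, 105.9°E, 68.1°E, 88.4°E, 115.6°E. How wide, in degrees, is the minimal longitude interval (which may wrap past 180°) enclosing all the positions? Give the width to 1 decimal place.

49.3°

Sort the longitudes: +66.4°, +68.1°, +88.4°, +105.9°, +115.6°, +115.7°.
Eastward gaps between consecutive values (wrapping around): 1.7°, 20.3°, 17.5°, 9.7°, 0.1°, 310.7°.
Largest gap = 310.7° ⇒ minimal covering band is its complement: 360° − 310.7° = 49.3°.
Band runs from +66.4° eastward to +115.7°.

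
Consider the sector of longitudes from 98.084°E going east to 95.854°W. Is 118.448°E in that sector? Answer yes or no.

Band width going east from +98.084° to -95.854°: ((-95.854 − 98.084) mod 360) = 166.062°.
Offset of +118.448° east of the west edge: ((118.448 − 98.084) mod 360) = 20.364°.
20.364° ≤ 166.062° ⇒ inside.

Yes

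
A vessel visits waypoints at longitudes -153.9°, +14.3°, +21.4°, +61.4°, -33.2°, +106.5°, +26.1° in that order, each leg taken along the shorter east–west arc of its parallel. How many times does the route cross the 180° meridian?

Leg 1: -153.9° → +14.3°, shortest Δλ = 168.2° (east) — does not cross 180°.
Leg 2: +14.3° → +21.4°, shortest Δλ = 7.1° (east) — does not cross 180°.
Leg 3: +21.4° → +61.4°, shortest Δλ = 40.0° (east) — does not cross 180°.
Leg 4: +61.4° → -33.2°, shortest Δλ = -94.6° (west) — does not cross 180°.
Leg 5: -33.2° → +106.5°, shortest Δλ = 139.7° (east) — does not cross 180°.
Leg 6: +106.5° → +26.1°, shortest Δλ = -80.4° (west) — does not cross 180°.
Total crossings: 0.

0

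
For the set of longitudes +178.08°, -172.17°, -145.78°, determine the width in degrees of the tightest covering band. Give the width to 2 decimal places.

Sort the longitudes: -172.17°, -145.78°, +178.08°.
Eastward gaps between consecutive values (wrapping around): 26.39°, 323.86°, 9.75°.
Largest gap = 323.86° ⇒ minimal covering band is its complement: 360° − 323.86° = 36.14°.
Band runs from +178.08° eastward to -145.78°, crossing the antimeridian.

36.14°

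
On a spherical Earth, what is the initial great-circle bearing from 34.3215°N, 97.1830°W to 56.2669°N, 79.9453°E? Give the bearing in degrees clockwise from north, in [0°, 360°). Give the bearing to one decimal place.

1.6°

Δλ = 79.9453 − -97.1830 = 177.1283°.
θ = atan2( sin Δλ · cos φ₂ , cos φ₁ · sin φ₂ − sin φ₁ · cos φ₂ · cos Δλ )
  = atan2(0.02782, 0.99955) = 1.594° → normalised to [0°, 360°): 1.594°.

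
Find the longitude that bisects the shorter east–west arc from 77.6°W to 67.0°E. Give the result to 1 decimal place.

5.3°W

Signed shortest Δλ from -77.6° to +67.0° is +144.6°.
Midpoint longitude = -77.6° + (+144.6°)/2 = -77.6° + 72.3° = -5.3°.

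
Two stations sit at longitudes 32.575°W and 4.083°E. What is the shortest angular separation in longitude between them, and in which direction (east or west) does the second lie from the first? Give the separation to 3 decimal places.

Raw difference: 4.083 − -32.575 = 36.658°.
Normalise into (−180°, 180°]: 36.658° stays 36.658°.
Positive ⇒ the second point lies to the east; separation 36.658°.

36.658° east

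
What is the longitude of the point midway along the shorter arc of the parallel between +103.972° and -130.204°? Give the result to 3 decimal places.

Signed shortest Δλ from +103.972° to -130.204° is +125.824°.
Midpoint longitude = +103.972° + (+125.824°)/2 = +103.972° + 62.912° = +166.884°.
(The naïve average (+103.972 + -130.204)/2 = -13.116° is on the wrong side of the globe.)

+166.884°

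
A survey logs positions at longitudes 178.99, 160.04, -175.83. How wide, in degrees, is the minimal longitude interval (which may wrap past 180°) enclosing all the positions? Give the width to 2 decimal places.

24.13°

Sort the longitudes: -175.83°, +160.04°, +178.99°.
Eastward gaps between consecutive values (wrapping around): 335.87°, 18.95°, 5.18°.
Largest gap = 335.87° ⇒ minimal covering band is its complement: 360° − 335.87° = 24.13°.
Band runs from +160.04° eastward to -175.83°, crossing the antimeridian.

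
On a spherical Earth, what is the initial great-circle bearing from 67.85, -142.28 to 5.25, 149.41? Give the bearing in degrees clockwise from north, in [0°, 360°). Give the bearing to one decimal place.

251.7°

Δλ = 149.41 − -142.28 = 291.69°; wrapped into (−180°, 180°]: -68.31°.
θ = atan2( sin Δλ · cos φ₂ , cos φ₁ · sin φ₂ − sin φ₁ · cos φ₂ · cos Δλ )
  = atan2(-0.92530, -0.30637) = -108.320° → normalised to [0°, 360°): 251.680°.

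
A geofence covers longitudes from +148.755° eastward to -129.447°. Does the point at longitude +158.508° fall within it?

Yes

Band width going east from +148.755° to -129.447°: ((-129.447 − 148.755) mod 360) = 81.798°.
Offset of +158.508° east of the west edge: ((158.508 − 148.755) mod 360) = 9.753°.
9.753° ≤ 81.798° ⇒ inside.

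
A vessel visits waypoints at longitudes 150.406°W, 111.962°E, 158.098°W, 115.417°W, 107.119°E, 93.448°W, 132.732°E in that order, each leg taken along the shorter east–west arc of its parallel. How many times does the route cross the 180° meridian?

5

Leg 1: -150.406° → +111.962°, shortest Δλ = -97.632° (west) — crosses 180°.
Leg 2: +111.962° → -158.098°, shortest Δλ = 89.94° (east) — crosses 180°.
Leg 3: -158.098° → -115.417°, shortest Δλ = 42.681° (east) — does not cross 180°.
Leg 4: -115.417° → +107.119°, shortest Δλ = -137.464° (west) — crosses 180°.
Leg 5: +107.119° → -93.448°, shortest Δλ = 159.433° (east) — crosses 180°.
Leg 6: -93.448° → +132.732°, shortest Δλ = -133.82° (west) — crosses 180°.
Total crossings: 5.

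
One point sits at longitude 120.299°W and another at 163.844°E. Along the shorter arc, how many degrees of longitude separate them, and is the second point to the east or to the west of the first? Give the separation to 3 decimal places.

Raw difference: 163.844 − -120.299 = 284.143°.
Normalise into (−180°, 180°]: 284.143° − 360° = -75.857°.
Negative ⇒ the second point lies to the west; separation 75.857°.

75.857° west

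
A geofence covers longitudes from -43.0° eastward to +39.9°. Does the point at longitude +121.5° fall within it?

No

Band width going east from -43.0° to +39.9°: ((39.9 − -43.0) mod 360) = 82.9°.
Offset of +121.5° east of the west edge: ((121.5 − -43.0) mod 360) = 164.5°.
164.5° > 82.9° ⇒ outside.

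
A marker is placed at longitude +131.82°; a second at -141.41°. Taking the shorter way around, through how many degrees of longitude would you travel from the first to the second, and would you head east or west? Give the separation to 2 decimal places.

86.77° east

Raw difference: -141.41 − 131.82 = -273.23°.
Normalise into (−180°, 180°]: -273.23° + 360° = 86.77°.
Positive ⇒ the second point lies to the east; separation 86.77°.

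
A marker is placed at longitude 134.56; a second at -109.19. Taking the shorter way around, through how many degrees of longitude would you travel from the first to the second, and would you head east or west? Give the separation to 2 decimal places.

116.25° east

Raw difference: -109.19 − 134.56 = -243.75°.
Normalise into (−180°, 180°]: -243.75° + 360° = 116.25°.
Positive ⇒ the second point lies to the east; separation 116.25°.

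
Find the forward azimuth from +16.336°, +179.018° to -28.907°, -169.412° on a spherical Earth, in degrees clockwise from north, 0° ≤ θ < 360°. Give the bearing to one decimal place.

166.0°

Δλ = -169.412 − 179.018 = -348.430°; wrapped into (−180°, 180°]: 11.570°.
θ = atan2( sin Δλ · cos φ₂ , cos φ₁ · sin φ₂ − sin φ₁ · cos φ₂ · cos Δλ )
  = atan2(0.17558, -0.70510) = 166.017° → normalised to [0°, 360°): 166.017°.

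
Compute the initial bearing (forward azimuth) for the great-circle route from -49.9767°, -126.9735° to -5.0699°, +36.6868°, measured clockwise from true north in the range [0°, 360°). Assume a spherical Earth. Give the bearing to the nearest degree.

Δλ = 36.6868 − -126.9735 = 163.6603°.
θ = atan2( sin Δλ · cos φ₂ , cos φ₁ · sin φ₂ − sin φ₁ · cos φ₂ · cos Δλ )
  = atan2(0.28023, -0.78881) = 160.442° → normalised to [0°, 360°): 160.442°.

160°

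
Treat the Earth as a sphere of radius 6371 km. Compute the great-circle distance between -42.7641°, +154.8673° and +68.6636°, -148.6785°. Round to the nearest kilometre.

13232 km

Δλ = -148.6785 − 154.8673 = -303.5458°; wrapped into (−180°, 180°]: 56.4542°.
Δφ = 68.6636 − -42.7641 = 111.4277°.
a = sin²(Δφ/2) + cos φ₁ · cos φ₂ · sin²(Δλ/2) = 0.742417.
c = 2·atan2(√a, √(1−a)) = 2.07697 rad → d = 6371·c ≈ 13232.38 km.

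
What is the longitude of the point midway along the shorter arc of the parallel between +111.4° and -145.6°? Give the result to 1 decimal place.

+162.9°

Signed shortest Δλ from +111.4° to -145.6° is +103.0°.
Midpoint longitude = +111.4° + (+103.0°)/2 = +111.4° + 51.5° = +162.9°.
(The naïve average (+111.4 + -145.6)/2 = -17.1° is on the wrong side of the globe.)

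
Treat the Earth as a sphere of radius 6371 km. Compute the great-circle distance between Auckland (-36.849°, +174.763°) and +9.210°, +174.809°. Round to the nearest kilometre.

5122 km

Δλ = 174.809 − 174.763 = 0.046°.
Δφ = 9.210 − -36.849 = 46.059°.
a = sin²(Δφ/2) + cos φ₁ · cos φ₂ · sin²(Δλ/2) = 0.153041.
c = 2·atan2(√a, √(1−a)) = 0.80388 rad → d = 6371·c ≈ 5121.53 km.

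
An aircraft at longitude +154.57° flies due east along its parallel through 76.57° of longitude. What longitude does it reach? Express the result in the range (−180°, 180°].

Start at +154.57°; shift +76.57° → +231.14°.
+231.14° lies outside (−180°, 180°]; subtract 360° → -128.86°.

-128.86°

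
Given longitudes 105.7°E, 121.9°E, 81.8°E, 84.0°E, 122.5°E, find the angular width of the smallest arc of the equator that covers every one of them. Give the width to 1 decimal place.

Sort the longitudes: +81.8°, +84.0°, +105.7°, +121.9°, +122.5°.
Eastward gaps between consecutive values (wrapping around): 2.2°, 21.7°, 16.2°, 0.6°, 319.3°.
Largest gap = 319.3° ⇒ minimal covering band is its complement: 360° − 319.3° = 40.7°.
Band runs from +81.8° eastward to +122.5°.

40.7°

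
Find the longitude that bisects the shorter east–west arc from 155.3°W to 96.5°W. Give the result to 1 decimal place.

125.9°W

Signed shortest Δλ from -155.3° to -96.5° is +58.8°.
Midpoint longitude = -155.3° + (+58.8°)/2 = -155.3° + 29.4° = -125.9°.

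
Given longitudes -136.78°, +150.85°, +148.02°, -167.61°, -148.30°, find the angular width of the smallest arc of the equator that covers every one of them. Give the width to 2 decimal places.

75.20°

Sort the longitudes: -167.61°, -148.30°, -136.78°, +148.02°, +150.85°.
Eastward gaps between consecutive values (wrapping around): 19.31°, 11.52°, 284.80°, 2.83°, 41.54°.
Largest gap = 284.80° ⇒ minimal covering band is its complement: 360° − 284.80° = 75.20°.
Band runs from +148.02° eastward to -136.78°, crossing the antimeridian.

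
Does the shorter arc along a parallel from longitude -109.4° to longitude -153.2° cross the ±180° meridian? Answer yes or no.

Signed shortest Δλ = ((-153.2 − -109.4 + 180) mod 360) − 180 = -43.8°.
Going west by 43.8° from -109.4° reaches -153.2° without touching 180°.

No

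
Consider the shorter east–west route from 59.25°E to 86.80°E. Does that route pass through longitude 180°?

Signed shortest Δλ = ((86.80 − 59.25 + 180) mod 360) − 180 = 27.55°.
Going east by 27.55° from +59.25° reaches +86.80° without touching 180°.

No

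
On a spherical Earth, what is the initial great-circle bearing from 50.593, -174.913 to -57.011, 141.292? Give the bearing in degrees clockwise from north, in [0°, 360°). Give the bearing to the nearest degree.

Δλ = 141.292 − -174.913 = 316.205°; wrapped into (−180°, 180°]: -43.795°.
θ = atan2( sin Δλ · cos φ₂ , cos φ₁ · sin φ₂ − sin φ₁ · cos φ₂ · cos Δλ )
  = atan2(-0.37682, -0.83614) = -155.740° → normalised to [0°, 360°): 204.260°.

204°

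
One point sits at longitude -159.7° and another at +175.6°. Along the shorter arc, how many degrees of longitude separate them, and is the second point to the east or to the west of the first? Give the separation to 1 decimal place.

Raw difference: 175.6 − -159.7 = 335.3°.
Normalise into (−180°, 180°]: 335.3° − 360° = -24.7°.
Negative ⇒ the second point lies to the west; separation 24.7°.

24.7° west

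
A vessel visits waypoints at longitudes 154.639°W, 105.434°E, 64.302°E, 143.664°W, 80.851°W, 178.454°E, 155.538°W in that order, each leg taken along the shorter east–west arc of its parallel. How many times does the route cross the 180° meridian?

Leg 1: -154.639° → +105.434°, shortest Δλ = -99.927° (west) — crosses 180°.
Leg 2: +105.434° → +64.302°, shortest Δλ = -41.132° (west) — does not cross 180°.
Leg 3: +64.302° → -143.664°, shortest Δλ = 152.034° (east) — crosses 180°.
Leg 4: -143.664° → -80.851°, shortest Δλ = 62.813° (east) — does not cross 180°.
Leg 5: -80.851° → +178.454°, shortest Δλ = -100.695° (west) — crosses 180°.
Leg 6: +178.454° → -155.538°, shortest Δλ = 26.008° (east) — crosses 180°.
Total crossings: 4.

4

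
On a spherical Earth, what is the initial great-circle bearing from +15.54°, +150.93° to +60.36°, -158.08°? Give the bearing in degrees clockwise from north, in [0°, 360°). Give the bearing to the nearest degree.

Δλ = -158.08 − 150.93 = -309.01°; wrapped into (−180°, 180°]: 50.99°.
θ = atan2( sin Δλ · cos φ₂ , cos φ₁ · sin φ₂ − sin φ₁ · cos φ₂ · cos Δλ )
  = atan2(0.38428, 0.75398) = 27.007° → normalised to [0°, 360°): 27.007°.

27°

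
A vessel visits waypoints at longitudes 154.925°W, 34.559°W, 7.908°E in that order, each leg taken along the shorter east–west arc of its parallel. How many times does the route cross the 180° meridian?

Leg 1: -154.925° → -34.559°, shortest Δλ = 120.366° (east) — does not cross 180°.
Leg 2: -34.559° → +7.908°, shortest Δλ = 42.467° (east) — does not cross 180°.
Total crossings: 0.

0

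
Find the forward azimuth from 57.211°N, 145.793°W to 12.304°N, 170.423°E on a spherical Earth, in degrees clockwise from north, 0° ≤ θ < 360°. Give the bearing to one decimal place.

234.8°

Δλ = 170.423 − -145.793 = 316.216°; wrapped into (−180°, 180°]: -43.784°.
θ = atan2( sin Δλ · cos φ₂ , cos φ₁ · sin φ₂ − sin φ₁ · cos φ₂ · cos Δλ )
  = atan2(-0.67605, -0.47758) = -125.239° → normalised to [0°, 360°): 234.761°.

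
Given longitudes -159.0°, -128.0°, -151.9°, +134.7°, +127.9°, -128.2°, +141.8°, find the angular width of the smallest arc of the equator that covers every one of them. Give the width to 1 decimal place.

104.1°

Sort the longitudes: -159.0°, -151.9°, -128.2°, -128.0°, +127.9°, +134.7°, +141.8°.
Eastward gaps between consecutive values (wrapping around): 7.1°, 23.7°, 0.2°, 255.9°, 6.8°, 7.1°, 59.2°.
Largest gap = 255.9° ⇒ minimal covering band is its complement: 360° − 255.9° = 104.1°.
Band runs from +127.9° eastward to -128.0°, crossing the antimeridian.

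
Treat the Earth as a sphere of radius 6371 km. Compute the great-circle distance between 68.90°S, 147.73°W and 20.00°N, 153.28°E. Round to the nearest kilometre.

Δλ = 153.28 − -147.73 = 301.01°; wrapped into (−180°, 180°]: -58.99°.
Δφ = 20.00 − -68.90 = 88.90°.
a = sin²(Δφ/2) + cos φ₁ · cos φ₂ · sin²(Δλ/2) = 0.572404.
c = 2·atan2(√a, √(1−a)) = 1.71612 rad → d = 6371·c ≈ 10933.37 km.

10933 km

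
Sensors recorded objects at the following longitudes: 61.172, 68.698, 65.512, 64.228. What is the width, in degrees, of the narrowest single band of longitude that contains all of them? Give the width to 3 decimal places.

7.526°

Sort the longitudes: +61.172°, +64.228°, +65.512°, +68.698°.
Eastward gaps between consecutive values (wrapping around): 3.056°, 1.284°, 3.186°, 352.474°.
Largest gap = 352.474° ⇒ minimal covering band is its complement: 360° − 352.474° = 7.526°.
Band runs from +61.172° eastward to +68.698°.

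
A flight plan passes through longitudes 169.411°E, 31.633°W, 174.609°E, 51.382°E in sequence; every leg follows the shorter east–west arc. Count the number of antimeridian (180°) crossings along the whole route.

2

Leg 1: +169.411° → -31.633°, shortest Δλ = 158.956° (east) — crosses 180°.
Leg 2: -31.633° → +174.609°, shortest Δλ = -153.758° (west) — crosses 180°.
Leg 3: +174.609° → +51.382°, shortest Δλ = -123.227° (west) — does not cross 180°.
Total crossings: 2.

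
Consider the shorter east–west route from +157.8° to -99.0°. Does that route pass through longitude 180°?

Yes

Naïve |-99.0 − 157.8| = 256.8° > 180°, so the shorter arc goes the other way round — across 180°.
Signed shortest Δλ = ((-99.0 − 157.8 + 180) mod 360) − 180 = 103.2°.
Going east by 103.2° from +157.8° passes through 180° before reaching -99.0°.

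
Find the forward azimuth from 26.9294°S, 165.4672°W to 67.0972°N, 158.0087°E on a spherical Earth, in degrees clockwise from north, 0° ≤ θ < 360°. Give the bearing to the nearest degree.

346°

Δλ = 158.0087 − -165.4672 = 323.4759°; wrapped into (−180°, 180°]: -36.5241°.
θ = atan2( sin Δλ · cos φ₂ , cos φ₁ · sin φ₂ − sin φ₁ · cos φ₂ · cos Δλ )
  = atan2(-0.23162, 0.96292) = -13.525° → normalised to [0°, 360°): 346.475°.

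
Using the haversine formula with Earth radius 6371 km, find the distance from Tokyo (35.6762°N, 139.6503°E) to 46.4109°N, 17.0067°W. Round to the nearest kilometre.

10593 km

Δλ = -17.0067 − 139.6503 = -156.6570°.
Δφ = 46.4109 − 35.6762 = 10.7347°.
a = sin²(Δφ/2) + cos φ₁ · cos φ₂ · sin²(Δλ/2) = 0.545912.
c = 2·atan2(√a, √(1−a)) = 1.66275 rad → d = 6371·c ≈ 10593.38 km.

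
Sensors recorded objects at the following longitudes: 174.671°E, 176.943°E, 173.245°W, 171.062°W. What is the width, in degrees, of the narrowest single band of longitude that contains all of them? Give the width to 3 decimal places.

14.267°

Sort the longitudes: -173.245°, -171.062°, +174.671°, +176.943°.
Eastward gaps between consecutive values (wrapping around): 2.183°, 345.733°, 2.272°, 9.812°.
Largest gap = 345.733° ⇒ minimal covering band is its complement: 360° − 345.733° = 14.267°.
Band runs from +174.671° eastward to -171.062°, crossing the antimeridian.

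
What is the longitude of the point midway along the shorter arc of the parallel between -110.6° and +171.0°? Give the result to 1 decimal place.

-149.8°

Signed shortest Δλ from -110.6° to +171.0° is -78.4°.
Midpoint longitude = -110.6° + (-78.4°)/2 = -110.6° − 39.2° = -149.8°.
(The naïve average (-110.6 + +171.0)/2 = 30.2° is on the wrong side of the globe.)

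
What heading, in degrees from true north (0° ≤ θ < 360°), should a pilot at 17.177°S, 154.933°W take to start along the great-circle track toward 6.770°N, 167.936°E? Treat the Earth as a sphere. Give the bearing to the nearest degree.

Δλ = 167.936 − -154.933 = 322.869°; wrapped into (−180°, 180°]: -37.131°.
θ = atan2( sin Δλ · cos φ₂ , cos φ₁ · sin φ₂ − sin φ₁ · cos φ₂ · cos Δλ )
  = atan2(-0.59943, 0.34643) = -59.975° → normalised to [0°, 360°): 300.025°.

300°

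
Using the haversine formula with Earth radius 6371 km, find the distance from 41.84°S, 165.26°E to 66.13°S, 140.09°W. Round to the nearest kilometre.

Δλ = -140.09 − 165.26 = -305.35°; wrapped into (−180°, 180°]: 54.65°.
Δφ = -66.13 − -41.84 = -24.29°.
a = sin²(Δφ/2) + cos φ₁ · cos φ₂ · sin²(Δλ/2) = 0.107788.
c = 2·atan2(√a, √(1−a)) = 0.66903 rad → d = 6371·c ≈ 4262.40 km.

4262 km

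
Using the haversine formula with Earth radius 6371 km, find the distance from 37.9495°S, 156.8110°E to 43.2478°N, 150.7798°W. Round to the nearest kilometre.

Δλ = -150.7798 − 156.8110 = -307.5908°; wrapped into (−180°, 180°]: 52.4092°.
Δφ = 43.2478 − -37.9495 = 81.1973°.
a = sin²(Δφ/2) + cos φ₁ · cos φ₂ · sin²(Δλ/2) = 0.535483.
c = 2·atan2(√a, √(1−a)) = 1.64182 rad → d = 6371·c ≈ 10460.04 km.

10460 km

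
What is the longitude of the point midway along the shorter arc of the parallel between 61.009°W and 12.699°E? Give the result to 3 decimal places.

Signed shortest Δλ from -61.009° to +12.699° is +73.708°.
Midpoint longitude = -61.009° + (+73.708°)/2 = -61.009° + 36.854° = -24.155°.

24.155°W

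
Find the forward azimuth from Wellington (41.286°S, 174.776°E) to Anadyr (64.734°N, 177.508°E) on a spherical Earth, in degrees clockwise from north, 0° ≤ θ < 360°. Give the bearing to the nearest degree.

1°

Δλ = 177.508 − 174.776 = 2.732°.
θ = atan2( sin Δλ · cos φ₂ , cos φ₁ · sin φ₂ − sin φ₁ · cos φ₂ · cos Δλ )
  = atan2(0.02034, 0.96085) = 1.213° → normalised to [0°, 360°): 1.213°.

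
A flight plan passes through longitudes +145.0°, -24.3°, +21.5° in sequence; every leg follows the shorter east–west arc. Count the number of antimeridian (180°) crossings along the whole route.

0

Leg 1: +145.0° → -24.3°, shortest Δλ = -169.3° (west) — does not cross 180°.
Leg 2: -24.3° → +21.5°, shortest Δλ = 45.8° (east) — does not cross 180°.
Total crossings: 0.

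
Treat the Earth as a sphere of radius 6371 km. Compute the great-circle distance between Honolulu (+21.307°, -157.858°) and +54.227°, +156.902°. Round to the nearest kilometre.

5258 km

Δλ = 156.902 − -157.858 = 314.760°; wrapped into (−180°, 180°]: -45.240°.
Δφ = 54.227 − 21.307 = 32.920°.
a = sin²(Δφ/2) + cos φ₁ · cos φ₂ · sin²(Δλ/2) = 0.160851.
c = 2·atan2(√a, √(1−a)) = 0.82535 rad → d = 6371·c ≈ 5258.31 km.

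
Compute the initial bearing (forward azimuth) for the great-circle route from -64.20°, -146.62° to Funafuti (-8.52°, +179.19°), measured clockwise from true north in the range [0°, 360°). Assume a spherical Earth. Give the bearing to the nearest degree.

Δλ = 179.19 − -146.62 = 325.81°; wrapped into (−180°, 180°]: -34.19°.
θ = atan2( sin Δλ · cos φ₂ , cos φ₁ · sin φ₂ − sin φ₁ · cos φ₂ · cos Δλ )
  = atan2(-0.55574, 0.67202) = -39.589° → normalised to [0°, 360°): 320.411°.

320°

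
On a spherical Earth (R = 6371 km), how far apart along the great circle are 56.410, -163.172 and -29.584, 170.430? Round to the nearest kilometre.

Δλ = 170.430 − -163.172 = 333.602°; wrapped into (−180°, 180°]: -26.398°.
Δφ = -29.584 − 56.410 = -85.994°.
a = sin²(Δφ/2) + cos φ₁ · cos φ₂ · sin²(Δλ/2) = 0.490153.
c = 2·atan2(√a, √(1−a)) = 1.55110 rad → d = 6371·c ≈ 9882.07 km.

9882 km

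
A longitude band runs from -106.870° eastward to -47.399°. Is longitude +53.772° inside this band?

No

Band width going east from -106.870° to -47.399°: ((-47.399 − -106.870) mod 360) = 59.471°.
Offset of +53.772° east of the west edge: ((53.772 − -106.870) mod 360) = 160.642°.
160.642° > 59.471° ⇒ outside.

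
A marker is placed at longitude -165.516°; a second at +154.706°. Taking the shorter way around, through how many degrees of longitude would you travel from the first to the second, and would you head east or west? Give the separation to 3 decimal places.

39.778° west

Raw difference: 154.706 − -165.516 = 320.222°.
Normalise into (−180°, 180°]: 320.222° − 360° = -39.778°.
Negative ⇒ the second point lies to the west; separation 39.778°.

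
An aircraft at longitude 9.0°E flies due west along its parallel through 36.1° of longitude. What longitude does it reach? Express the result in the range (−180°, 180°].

27.1°W

Start at +9.0°; shift −36.1° → -27.1°.
-27.1° already lies in (−180°, 180°].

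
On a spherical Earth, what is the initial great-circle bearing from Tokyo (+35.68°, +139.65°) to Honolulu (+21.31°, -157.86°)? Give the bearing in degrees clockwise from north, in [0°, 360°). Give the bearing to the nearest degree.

Δλ = -157.86 − 139.65 = -297.51°; wrapped into (−180°, 180°]: 62.49°.
θ = atan2( sin Δλ · cos φ₂ , cos φ₁ · sin φ₂ − sin φ₁ · cos φ₂ · cos Δλ )
  = atan2(0.82629, 0.04421) = 86.938° → normalised to [0°, 360°): 86.938°.

87°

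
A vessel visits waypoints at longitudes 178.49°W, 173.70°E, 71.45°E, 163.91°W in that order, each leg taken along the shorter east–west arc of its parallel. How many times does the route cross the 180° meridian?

2

Leg 1: -178.49° → +173.70°, shortest Δλ = -7.81° (west) — crosses 180°.
Leg 2: +173.70° → +71.45°, shortest Δλ = -102.25° (west) — does not cross 180°.
Leg 3: +71.45° → -163.91°, shortest Δλ = 124.64° (east) — crosses 180°.
Total crossings: 2.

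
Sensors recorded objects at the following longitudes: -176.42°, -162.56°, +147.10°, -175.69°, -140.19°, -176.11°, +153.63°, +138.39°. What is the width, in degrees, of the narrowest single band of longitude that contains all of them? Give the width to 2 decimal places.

Sort the longitudes: -176.42°, -176.11°, -175.69°, -162.56°, -140.19°, +138.39°, +147.10°, +153.63°.
Eastward gaps between consecutive values (wrapping around): 0.31°, 0.42°, 13.13°, 22.37°, 278.58°, 8.71°, 6.53°, 29.95°.
Largest gap = 278.58° ⇒ minimal covering band is its complement: 360° − 278.58° = 81.42°.
Band runs from +138.39° eastward to -140.19°, crossing the antimeridian.

81.42°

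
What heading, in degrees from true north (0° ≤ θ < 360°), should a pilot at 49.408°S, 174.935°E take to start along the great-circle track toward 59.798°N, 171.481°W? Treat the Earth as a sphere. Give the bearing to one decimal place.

Δλ = -171.481 − 174.935 = -346.416°; wrapped into (−180°, 180°]: 13.584°.
θ = atan2( sin Δλ · cos φ₂ , cos φ₁ · sin φ₂ − sin φ₁ · cos φ₂ · cos Δλ )
  = atan2(0.11815, 0.93366) = 7.212° → normalised to [0°, 360°): 7.212°.

7.2°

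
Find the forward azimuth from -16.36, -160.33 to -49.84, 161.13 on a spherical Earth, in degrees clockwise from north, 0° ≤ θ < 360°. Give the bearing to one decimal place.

214.2°

Δλ = 161.13 − -160.33 = 321.46°; wrapped into (−180°, 180°]: -38.54°.
θ = atan2( sin Δλ · cos φ₂ , cos φ₁ · sin φ₂ − sin φ₁ · cos φ₂ · cos Δλ )
  = atan2(-0.40183, -0.59122) = -145.798° → normalised to [0°, 360°): 214.202°.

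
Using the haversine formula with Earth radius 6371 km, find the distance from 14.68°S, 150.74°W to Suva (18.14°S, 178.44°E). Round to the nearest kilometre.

3306 km

Δλ = 178.44 − -150.74 = 329.18°; wrapped into (−180°, 180°]: -30.82°.
Δφ = -18.14 − -14.68 = -3.46°.
a = sin²(Δφ/2) + cos φ₁ · cos φ₂ · sin²(Δλ/2) = 0.065821.
c = 2·atan2(√a, √(1−a)) = 0.51891 rad → d = 6371·c ≈ 3306.01 km.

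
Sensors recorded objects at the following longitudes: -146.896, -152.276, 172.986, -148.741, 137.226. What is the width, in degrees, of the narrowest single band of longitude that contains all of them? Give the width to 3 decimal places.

Sort the longitudes: -152.276°, -148.741°, -146.896°, +137.226°, +172.986°.
Eastward gaps between consecutive values (wrapping around): 3.535°, 1.845°, 284.122°, 35.760°, 34.738°.
Largest gap = 284.122° ⇒ minimal covering band is its complement: 360° − 284.122° = 75.878°.
Band runs from +137.226° eastward to -146.896°, crossing the antimeridian.

75.878°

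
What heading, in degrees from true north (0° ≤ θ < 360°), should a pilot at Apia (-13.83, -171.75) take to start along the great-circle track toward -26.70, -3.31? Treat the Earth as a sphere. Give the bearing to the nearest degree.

164°

Δλ = -3.31 − -171.75 = 168.44°.
θ = atan2( sin Δλ · cos φ₂ , cos φ₁ · sin φ₂ − sin φ₁ · cos φ₂ · cos Δλ )
  = atan2(0.17903, -0.64551) = 164.499° → normalised to [0°, 360°): 164.499°.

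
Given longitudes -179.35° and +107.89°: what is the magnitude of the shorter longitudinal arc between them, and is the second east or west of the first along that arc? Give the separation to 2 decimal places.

72.76° west

Raw difference: 107.89 − -179.35 = 287.24°.
Normalise into (−180°, 180°]: 287.24° − 360° = -72.76°.
Negative ⇒ the second point lies to the west; separation 72.76°.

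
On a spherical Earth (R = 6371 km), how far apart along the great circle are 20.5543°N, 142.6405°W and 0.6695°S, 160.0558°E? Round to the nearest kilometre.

6659 km

Δλ = 160.0558 − -142.6405 = 302.6963°; wrapped into (−180°, 180°]: -57.3037°.
Δφ = -0.6695 − 20.5543 = -21.2238°.
a = sin²(Δφ/2) + cos φ₁ · cos φ₂ · sin²(Δλ/2) = 0.249170.
c = 2·atan2(√a, √(1−a)) = 1.04528 rad → d = 6371·c ≈ 6659.47 km.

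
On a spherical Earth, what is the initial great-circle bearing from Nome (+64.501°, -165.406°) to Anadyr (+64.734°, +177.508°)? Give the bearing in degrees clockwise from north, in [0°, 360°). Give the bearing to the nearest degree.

Δλ = 177.508 − -165.406 = 342.914°; wrapped into (−180°, 180°]: -17.086°.
θ = atan2( sin Δλ · cos φ₂ , cos φ₁ · sin φ₂ − sin φ₁ · cos φ₂ · cos Δλ )
  = atan2(-0.12540, 0.02107) = -80.463° → normalised to [0°, 360°): 279.537°.

280°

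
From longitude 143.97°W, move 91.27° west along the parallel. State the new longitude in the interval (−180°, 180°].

Start at -143.97°; shift −91.27° → -235.24°.
-235.24° lies outside (−180°, 180°]; add 360° → +124.76°.

124.76°E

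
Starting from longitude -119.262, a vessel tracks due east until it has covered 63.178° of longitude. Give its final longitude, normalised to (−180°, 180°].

Start at -119.262°; shift +63.178° → -56.084°.
-56.084° already lies in (−180°, 180°].

-56.084°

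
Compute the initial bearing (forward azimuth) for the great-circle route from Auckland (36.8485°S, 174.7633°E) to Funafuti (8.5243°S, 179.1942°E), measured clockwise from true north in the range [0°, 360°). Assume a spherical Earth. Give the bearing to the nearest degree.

9°

Δλ = 179.1942 − 174.7633 = 4.4309°.
θ = atan2( sin Δλ · cos φ₂ , cos φ₁ · sin φ₂ − sin φ₁ · cos φ₂ · cos Δλ )
  = atan2(0.07640, 0.47269) = 9.182° → normalised to [0°, 360°): 9.182°.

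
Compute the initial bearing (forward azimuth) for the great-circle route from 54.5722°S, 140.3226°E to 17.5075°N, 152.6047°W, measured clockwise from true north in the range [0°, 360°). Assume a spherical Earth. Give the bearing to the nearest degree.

61°

Δλ = -152.6047 − 140.3226 = -292.9273°; wrapped into (−180°, 180°]: 67.0727°.
θ = atan2( sin Δλ · cos φ₂ , cos φ₁ · sin φ₂ − sin φ₁ · cos φ₂ · cos Δλ )
  = atan2(0.87834, 0.47711) = 61.489° → normalised to [0°, 360°): 61.489°.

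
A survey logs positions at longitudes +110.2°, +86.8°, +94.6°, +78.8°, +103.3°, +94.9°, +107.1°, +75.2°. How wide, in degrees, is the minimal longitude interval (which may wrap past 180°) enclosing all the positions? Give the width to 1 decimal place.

Sort the longitudes: +75.2°, +78.8°, +86.8°, +94.6°, +94.9°, +103.3°, +107.1°, +110.2°.
Eastward gaps between consecutive values (wrapping around): 3.6°, 8.0°, 7.8°, 0.3°, 8.4°, 3.8°, 3.1°, 325.0°.
Largest gap = 325.0° ⇒ minimal covering band is its complement: 360° − 325.0° = 35.0°.
Band runs from +75.2° eastward to +110.2°.

35.0°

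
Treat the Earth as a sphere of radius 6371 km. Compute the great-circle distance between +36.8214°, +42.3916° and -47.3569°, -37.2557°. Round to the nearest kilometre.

Δλ = -37.2557 − 42.3916 = -79.6473°.
Δφ = -47.3569 − 36.8214 = -84.1783°.
a = sin²(Δφ/2) + cos φ₁ · cos φ₂ · sin²(Δλ/2) = 0.671701.
c = 2·atan2(√a, √(1−a)) = 1.92133 rad → d = 6371·c ≈ 12240.81 km.

12241 km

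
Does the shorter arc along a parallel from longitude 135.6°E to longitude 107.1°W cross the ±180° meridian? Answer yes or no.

Naïve |-107.1 − 135.6| = 242.7° > 180°, so the shorter arc goes the other way round — across 180°.
Signed shortest Δλ = ((-107.1 − 135.6 + 180) mod 360) − 180 = 117.3°.
Going east by 117.3° from +135.6° passes through 180° before reaching -107.1°.

Yes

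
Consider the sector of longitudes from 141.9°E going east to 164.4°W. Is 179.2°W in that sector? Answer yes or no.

Yes

Band width going east from +141.9° to -164.4°: ((-164.4 − 141.9) mod 360) = 53.7°.
Offset of -179.2° east of the west edge: ((-179.2 − 141.9) mod 360) = 38.9°.
38.9° ≤ 53.7° ⇒ inside.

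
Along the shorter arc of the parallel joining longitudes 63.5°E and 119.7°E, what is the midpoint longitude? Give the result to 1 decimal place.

Signed shortest Δλ from +63.5° to +119.7° is +56.2°.
Midpoint longitude = +63.5° + (+56.2°)/2 = +63.5° + 28.1° = +91.6°.

91.6°E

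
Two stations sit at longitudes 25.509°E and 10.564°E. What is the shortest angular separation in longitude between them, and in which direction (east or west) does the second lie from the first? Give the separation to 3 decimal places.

Raw difference: 10.564 − 25.509 = -14.945°.
Normalise into (−180°, 180°]: -14.945° stays -14.945°.
Negative ⇒ the second point lies to the west; separation 14.945°.

14.945° west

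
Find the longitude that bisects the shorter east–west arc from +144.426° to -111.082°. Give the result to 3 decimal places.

Signed shortest Δλ from +144.426° to -111.082° is +104.492°.
Midpoint longitude = +144.426° + (+104.492°)/2 = +144.426° + 52.246° = +196.672°.
Normalise into (−180°, 180°]: -163.328°.
(The naïve average (+144.426 + -111.082)/2 = 16.672° is on the wrong side of the globe.)

-163.328°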